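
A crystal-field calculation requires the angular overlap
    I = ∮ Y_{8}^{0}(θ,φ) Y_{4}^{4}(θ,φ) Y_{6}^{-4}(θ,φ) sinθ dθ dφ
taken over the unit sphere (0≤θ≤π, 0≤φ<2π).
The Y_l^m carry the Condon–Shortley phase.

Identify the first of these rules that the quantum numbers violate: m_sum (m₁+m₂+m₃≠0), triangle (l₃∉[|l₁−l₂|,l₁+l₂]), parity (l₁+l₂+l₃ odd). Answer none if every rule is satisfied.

m₁+m₂+m₃ = 0 + 4 − 4 = 0  ✓
triangle: |8−4|=4 ≤ l₃=6 ≤ 8+4=12  ✓
parity: l₁+l₂+l₃ = 18 is even  ✓

none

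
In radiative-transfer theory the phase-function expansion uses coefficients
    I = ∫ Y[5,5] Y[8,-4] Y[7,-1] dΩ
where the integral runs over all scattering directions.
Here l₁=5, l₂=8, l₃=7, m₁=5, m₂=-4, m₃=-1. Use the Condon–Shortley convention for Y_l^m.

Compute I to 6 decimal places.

0.170302

m-sum 0 ✓  L=20 even ✓  3≤7≤13 ✓
Π(2lᵢ+1) = 11×17×15 = 2805
triangle coeff Δ(5,8,7) = 1/814773960
Σ_t [1,5]: t=1:−1/87091200 t=2:+1/4976640 t=3:−1/2073600 t=4:+1/4976640 t=5:−1/87091200 = -1/9676800
(3j)²=360/46189 [(5 8 7; 0 0 0)], sign=+1
Σ_t [0,0]: t=0:+1/298598400 = 1/298598400
(3j)²=70/4199 [(5 8 7; 5 -4 -1)], sign=+1
⇒ 4πI² = 378000/1037153
I = (+1)√(378000/1037153/(4π)) = 0.17030192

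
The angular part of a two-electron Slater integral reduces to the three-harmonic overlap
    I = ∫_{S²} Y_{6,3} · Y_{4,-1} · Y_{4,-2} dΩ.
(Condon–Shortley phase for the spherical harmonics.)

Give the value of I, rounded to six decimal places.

-0.103072

Checks pass: Σm=0; 14 even; l₃=4∈[2,10].
(2·6+1)(2·4+1)(2·4+1) = 1053
Δ: 6! 6! 2! / 15! → 1/1261260
sum: t=2:+1/4608 t=3:−1/1296 t=4:+1/4608 = -7/20736
3j²(6 4 4; 0 0 0) = Δ·Π!·Σ² = 20/1287  (sign -1)
sum: t=1:−1/11520 t=2:+1/5760 t=3:−1/51840 = 7/103680
3j²(6 4 4; 3 -1 -2) = Δ·Π!·Σ² = 7/858  (sign +1)
combine: 4πI² = 1053·20/1287·7/858 = 210/1573
take √, sign -1: I = -0.10307192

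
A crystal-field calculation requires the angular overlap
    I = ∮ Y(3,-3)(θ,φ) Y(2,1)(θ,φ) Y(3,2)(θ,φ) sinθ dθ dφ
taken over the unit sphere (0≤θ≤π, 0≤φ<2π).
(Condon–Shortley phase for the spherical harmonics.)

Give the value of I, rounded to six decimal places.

-0.210261

Checks pass: Σm=0; 8 even; l₃=3∈[1,5].
(2·3+1)(2·2+1)(2·3+1) = 245
Δ: 2! 4! 2! / 9! → 1/3780
sum: t=0:+1/24 t=1:−1/4 t=2:+1/24 = -1/6
3j²(3 2 3; 0 0 0) = Δ·Π!·Σ² = 4/105  (sign +1)
sum: t=2:+1/48 = 1/48
3j²(3 2 3; -3 1 2) = Δ·Π!·Σ² = 5/84  (sign -1)
combine: 4πI² = 245·4/105·5/84 = 5/9
take √, sign -1: I = -0.21026104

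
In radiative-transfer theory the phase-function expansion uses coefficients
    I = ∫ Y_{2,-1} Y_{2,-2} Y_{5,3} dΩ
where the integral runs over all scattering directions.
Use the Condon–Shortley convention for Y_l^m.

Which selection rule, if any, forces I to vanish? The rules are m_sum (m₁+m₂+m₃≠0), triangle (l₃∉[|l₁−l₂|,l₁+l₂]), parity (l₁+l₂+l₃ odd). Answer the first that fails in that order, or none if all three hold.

triangle

m₁+m₂+m₃ = -1 − 2 + 3 = 0  ✓
triangle: |2−2|=0 ≤ l₃=5 ≤ 2+2=4  ✗
parity: l₁+l₂+l₃ = 9 is odd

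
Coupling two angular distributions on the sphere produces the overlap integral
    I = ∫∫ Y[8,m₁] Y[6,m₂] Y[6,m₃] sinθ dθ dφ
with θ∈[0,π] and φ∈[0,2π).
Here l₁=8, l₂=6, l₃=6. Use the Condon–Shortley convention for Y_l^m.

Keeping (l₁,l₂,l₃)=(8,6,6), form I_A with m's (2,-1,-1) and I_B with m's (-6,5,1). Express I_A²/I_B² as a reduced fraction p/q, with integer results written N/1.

l's match ⇒ only the (l;m) 3-j factors differ between A and B.
A: triangle coeff Δ(8,6,6) = 1/1309458150; Σ_t [1,5]: t=1:−1/87091200 t=2:+1/4976640 t=3:−1/2073600 t=4:+1/4976640 t=5:−1/87091200 = -1/9676800; (3j)²=360/46189 [(8 6 6; 2 -1 -1)], sign=+1
B: triangle coeff Δ(8,6,6) = 1/1309458150; Σ_t [7,8]: t=7:−1/609638400 t=8:+1/348364800 = 1/812851200; (3j)²=11/2261 [(8 6 6; -6 5 1)], sign=-1
I_A²/I_B² = (360/46189)/(11/2261) = 2520/1573

2520/1573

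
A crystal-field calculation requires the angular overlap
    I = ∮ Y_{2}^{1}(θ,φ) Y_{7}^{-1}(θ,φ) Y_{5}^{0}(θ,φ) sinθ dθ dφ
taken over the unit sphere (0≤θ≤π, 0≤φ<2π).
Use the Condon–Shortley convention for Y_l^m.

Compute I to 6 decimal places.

-0.207724

m-sum 0 ✓  L=14 even ✓  5≤5≤9 ✓
Π(2lᵢ+1) = 5×15×11 = 825
triangle coeff Δ(2,7,5) = 1/15015
Σ_t [2,2]: t=2:+1/57600 = 1/57600
(3j)²=21/715 [(2 7 5; 0 0 0)], sign=-1
Σ_t [1,1]: t=1:−1/86400 = -1/86400
(3j)²=16/715 [(2 7 5; 1 -1 0)], sign=+1
⇒ 4πI² = 1008/1859
I = (-1)√(1008/1859/(4π)) = -0.20772350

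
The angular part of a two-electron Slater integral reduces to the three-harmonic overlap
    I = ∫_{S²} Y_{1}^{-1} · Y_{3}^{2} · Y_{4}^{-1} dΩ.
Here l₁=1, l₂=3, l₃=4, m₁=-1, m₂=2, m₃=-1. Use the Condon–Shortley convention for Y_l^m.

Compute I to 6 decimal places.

-0.106622

Rules hold: Σm=0, L=8 even, 2≤4≤4.
N = 3·7·9 = 189
Δ = 0!·2!·6!/9! = 1/252
Racah Σ t=0..0: t=0:+1/36 = 1/36
⇒ 3j(1 3 4; 0 0 0)² = 4/63, sgn +1
Racah Σ t=0..0: t=0:+1/240 = 1/240
⇒ 3j(1 3 4; -1 2 -1)² = 1/84, sgn -1
4πI² = N·(3j₀)²·(3jₘ)² = 1/7
I = -1·√(0.142857/4π) = -0.10662181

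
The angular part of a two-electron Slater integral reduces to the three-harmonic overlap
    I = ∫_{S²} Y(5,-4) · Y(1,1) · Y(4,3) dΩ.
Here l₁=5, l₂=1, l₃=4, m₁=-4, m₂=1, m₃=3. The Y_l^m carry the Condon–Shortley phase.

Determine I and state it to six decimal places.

m-sum 0 ✓  L=10 even ✓  4≤4≤6 ✓
Π(2lᵢ+1) = 11×3×9 = 297
triangle coeff Δ(5,1,4) = 1/495
Σ_t [1,1]: t=1:−1/576 = -1/576
(3j)²=5/99 [(5 1 4; 0 0 0)], sign=-1
Σ_t [2,2]: t=2:+1/10080 = 1/10080
(3j)²=4/55 [(5 1 4; -4 1 3)], sign=-1
⇒ 4πI² = 12/11
I = (+1)√(12/11/(4π)) = 0.29463840

0.294638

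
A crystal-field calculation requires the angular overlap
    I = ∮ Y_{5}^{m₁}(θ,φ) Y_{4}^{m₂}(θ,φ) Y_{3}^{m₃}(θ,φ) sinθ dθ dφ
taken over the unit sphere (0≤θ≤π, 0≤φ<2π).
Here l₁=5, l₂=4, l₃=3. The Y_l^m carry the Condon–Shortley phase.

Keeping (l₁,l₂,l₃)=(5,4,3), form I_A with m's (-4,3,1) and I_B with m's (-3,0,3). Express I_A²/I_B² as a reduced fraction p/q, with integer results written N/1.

Same 5,4,3: normalisation and zero-m 3j drop out of the ratio.
A: Δ: 6! 4! 2! / 13! → 1/180180; sum: t=5:−1/5760 t=6:+1/4320 = 1/17280; 3j²(5 4 3; -4 3 1) = Δ·Π!·Σ² = 7/4290  (sign +1)
B: Δ: 6! 4! 2! / 13! → 1/180180; sum: t=4:+1/2304 = 1/2304; 3j²(5 4 3; -3 0 3) = Δ·Π!·Σ² = 5/143  (sign +1)
I_A²/I_B² = (7/4290)/(5/143) = 7/150

7/150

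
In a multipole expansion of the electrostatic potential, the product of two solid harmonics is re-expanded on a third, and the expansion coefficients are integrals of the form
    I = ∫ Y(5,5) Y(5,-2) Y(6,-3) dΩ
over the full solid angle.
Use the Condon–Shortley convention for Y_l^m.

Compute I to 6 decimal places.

m-sum 0 ✓  L=16 even ✓  0≤6≤10 ✓
Π(2lᵢ+1) = 11×11×13 = 1573
triangle coeff Δ(5,5,6) = 1/28588560
Σ_t [0,4]: t=0:+1/345600 t=1:−1/13824 t=2:+1/5184 t=3:−1/13824 t=4:+1/345600 = 7/129600
(3j)²=80/7293 [(5 5 6; 0 0 0)], sign=+1
Σ_t [0,0]: t=0:+1/622080 = 1/622080
(3j)²=105/4862 [(5 5 6; 5 -2 -3)], sign=-1
⇒ 4πI² = 1400/3757
I = (-1)√(1400/3757/(4π)) = -0.17220212

-0.172202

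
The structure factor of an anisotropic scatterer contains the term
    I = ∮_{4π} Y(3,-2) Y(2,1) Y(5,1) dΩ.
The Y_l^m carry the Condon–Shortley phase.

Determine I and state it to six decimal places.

m-sum 0 ✓  L=10 even ✓  1≤5≤5 ✓
Π(2lᵢ+1) = 7×5×11 = 385
triangle coeff Δ(3,2,5) = 1/2310
Σ_t [0,0]: t=0:+1/144 = 1/144
(3j)²=10/231 [(3 2 5; 0 0 0)], sign=-1
Σ_t [0,0]: t=0:+1/720 = 1/720
(3j)²=4/385 [(3 2 5; -2 1 1)], sign=+1
⇒ 4πI² = 40/231
I = (-1)√(40/231/(4π)) = -0.11738675

-0.117387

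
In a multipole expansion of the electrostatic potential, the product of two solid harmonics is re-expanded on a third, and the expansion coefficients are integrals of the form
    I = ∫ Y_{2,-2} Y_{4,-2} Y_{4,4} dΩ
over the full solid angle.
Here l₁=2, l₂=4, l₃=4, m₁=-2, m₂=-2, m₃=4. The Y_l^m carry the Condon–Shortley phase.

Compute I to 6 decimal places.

-0.106180

Checks pass: Σm=0; 10 even; l₃=4∈[2,6].
(2·2+1)(2·4+1)(2·4+1) = 405
Δ: 2! 2! 6! / 11! → 1/13860
sum: t=0:+1/192 t=1:−1/36 t=2:+1/192 = -5/288
3j²(2 4 4; 0 0 0) = Δ·Π!·Σ² = 20/693  (sign -1)
sum: t=2:+1/2880 = 1/2880
3j²(2 4 4; -2 -2 4) = Δ·Π!·Σ² = 2/165  (sign +1)
combine: 4πI² = 405·20/693·2/165 = 120/847
take √, sign -1: I = -0.10618031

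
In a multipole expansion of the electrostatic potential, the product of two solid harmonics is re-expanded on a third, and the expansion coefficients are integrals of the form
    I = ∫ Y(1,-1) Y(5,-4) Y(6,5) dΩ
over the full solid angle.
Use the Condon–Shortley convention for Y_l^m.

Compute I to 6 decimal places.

m-sum 0 ✓  L=12 even ✓  4≤6≤6 ✓
Π(2lᵢ+1) = 3×11×13 = 429
triangle coeff Δ(1,5,6) = 1/858
Σ_t [0,0]: t=0:+1/14400 = 1/14400
(3j)²=6/143 [(1 5 6; 0 0 0)], sign=+1
Σ_t [0,0]: t=0:+1/725760 = 1/725760
(3j)²=5/78 [(1 5 6; -1 -4 5)], sign=-1
⇒ 4πI² = 15/13
I = (-1)√(15/13/(4π)) = -0.30301841

-0.303018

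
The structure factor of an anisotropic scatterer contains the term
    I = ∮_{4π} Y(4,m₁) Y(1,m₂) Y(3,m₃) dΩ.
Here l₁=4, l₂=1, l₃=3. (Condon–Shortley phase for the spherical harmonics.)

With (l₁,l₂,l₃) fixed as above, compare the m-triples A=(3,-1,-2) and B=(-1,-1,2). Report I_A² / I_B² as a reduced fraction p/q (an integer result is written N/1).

7/1

l's match ⇒ only the (l;m) 3-j factors differ between A and B.
A: triangle coeff Δ(4,1,3) = 1/252; Σ_t [0,0]: t=0:+1/240 = 1/240; (3j)²=1/12 [(4 1 3; 3 -1 -2)], sign=-1
B: triangle coeff Δ(4,1,3) = 1/252; Σ_t [0,0]: t=0:+1/240 = 1/240; (3j)²=1/84 [(4 1 3; -1 -1 2)], sign=-1
I_A²/I_B² = (1/12)/(1/84) = 7/1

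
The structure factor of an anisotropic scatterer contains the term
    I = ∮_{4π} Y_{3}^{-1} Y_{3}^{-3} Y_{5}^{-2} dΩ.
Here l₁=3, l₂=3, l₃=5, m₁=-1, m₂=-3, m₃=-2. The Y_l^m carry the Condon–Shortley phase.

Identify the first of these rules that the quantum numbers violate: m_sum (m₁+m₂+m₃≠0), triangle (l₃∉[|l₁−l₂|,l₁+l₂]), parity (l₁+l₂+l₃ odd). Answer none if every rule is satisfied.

m_sum

Σmᵢ = -6  ✗
l₃∈[|l₁−l₂|,l₁+l₂]=[0,6], have l₃=5
Σlᵢ = 11 ⇒ odd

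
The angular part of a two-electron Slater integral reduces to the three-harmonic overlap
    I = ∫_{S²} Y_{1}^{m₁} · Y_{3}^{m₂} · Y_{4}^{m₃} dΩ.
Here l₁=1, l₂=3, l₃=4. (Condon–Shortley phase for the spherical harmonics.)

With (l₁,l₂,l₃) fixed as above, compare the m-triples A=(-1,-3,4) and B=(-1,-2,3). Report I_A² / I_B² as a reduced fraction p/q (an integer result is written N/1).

Shared (l₁,l₂,l₃)=(1,3,4): N and (l;000)² cancel in I_A²/I_B².
A: Δ = 0!·2!·6!/9! = 1/252; Racah Σ t=0..0: t=0:+1/1440 = 1/1440; ⇒ 3j(1 3 4; -1 -3 4)² = 1/9, sgn +1
B: Δ = 0!·2!·6!/9! = 1/252; Racah Σ t=0..0: t=0:+1/240 = 1/240; ⇒ 3j(1 3 4; -1 -2 3)² = 1/12, sgn -1
I_A²/I_B² = (1/9)/(1/12) = 4/3

4/3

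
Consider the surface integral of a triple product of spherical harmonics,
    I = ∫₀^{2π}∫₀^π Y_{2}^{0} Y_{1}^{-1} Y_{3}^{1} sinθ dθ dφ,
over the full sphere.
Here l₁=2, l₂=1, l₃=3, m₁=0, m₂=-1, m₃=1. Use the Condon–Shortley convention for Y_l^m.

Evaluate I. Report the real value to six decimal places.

-0.202301

Checks pass: Σm=0; 6 even; l₃=3∈[1,3].
(2·2+1)(2·1+1)(2·3+1) = 105
Δ: 0! 4! 2! / 7! → 1/105
sum: t=0:+1/4 = 1/4
3j²(2 1 3; 0 0 0) = Δ·Π!·Σ² = 3/35  (sign -1)
sum: t=0:+1/8 = 1/8
3j²(2 1 3; 0 -1 1) = Δ·Π!·Σ² = 2/35  (sign +1)
combine: 4πI² = 105·3/35·2/35 = 18/35
take √, sign -1: I = -0.20230066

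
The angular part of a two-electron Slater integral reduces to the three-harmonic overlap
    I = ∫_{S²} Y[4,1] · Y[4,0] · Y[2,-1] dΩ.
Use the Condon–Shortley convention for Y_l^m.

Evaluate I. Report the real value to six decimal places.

Rules hold: Σm=0, L=10 even, 0≤2≤8.
N = 9·9·5 = 405
Δ = 6!·2!·2!/11! = 1/13860
Racah Σ t=2..4: t=2:+1/192 t=3:−1/36 t=4:+1/192 = -5/288
⇒ 3j(4 4 2; 0 0 0)² = 20/693, sgn -1
Racah Σ t=2..3: t=2:+1/96 t=3:−1/72 = -1/288
⇒ 3j(4 4 2; 1 0 -1)² = 1/462, sgn +1
4πI² = N·(3j₀)²·(3jₘ)² = 150/5929
I = -1·√(0.0252994/4π) = -0.04486937

-0.044869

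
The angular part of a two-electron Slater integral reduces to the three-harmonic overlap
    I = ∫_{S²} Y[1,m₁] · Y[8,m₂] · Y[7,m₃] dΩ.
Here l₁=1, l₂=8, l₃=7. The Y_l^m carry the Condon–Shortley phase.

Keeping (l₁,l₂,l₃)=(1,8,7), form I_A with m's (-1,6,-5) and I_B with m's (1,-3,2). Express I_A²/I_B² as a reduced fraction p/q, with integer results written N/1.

91/55

Same 1,8,7: normalisation and zero-m 3j drop out of the ratio.
A: Δ: 2! 0! 14! / 17! → 1/2040; sum: t=2:+1/1916006400 = 1/1916006400; 3j²(1 8 7; -1 6 -5) = Δ·Π!·Σ² = 91/2040  (sign +1)
B: Δ: 2! 0! 14! / 17! → 1/2040; sum: t=0:+1/87091200 = 1/87091200; 3j²(1 8 7; 1 -3 2) = Δ·Π!·Σ² = 11/408  (sign -1)
I_A²/I_B² = (91/2040)/(11/408) = 91/55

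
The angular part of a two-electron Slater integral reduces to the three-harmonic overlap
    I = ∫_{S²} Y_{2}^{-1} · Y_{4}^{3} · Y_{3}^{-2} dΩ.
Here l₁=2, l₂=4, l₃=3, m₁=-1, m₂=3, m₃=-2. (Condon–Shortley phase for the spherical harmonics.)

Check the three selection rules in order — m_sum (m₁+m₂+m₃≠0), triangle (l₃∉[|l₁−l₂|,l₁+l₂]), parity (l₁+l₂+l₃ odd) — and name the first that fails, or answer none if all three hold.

parity

azimuthal sum: -1 + 3 − 2 = 0  ✓
2 ≤ 3 ≤ 6 (triangle on l)  ✓
L = 2 + 4 + 3 = 9 (odd)  ✗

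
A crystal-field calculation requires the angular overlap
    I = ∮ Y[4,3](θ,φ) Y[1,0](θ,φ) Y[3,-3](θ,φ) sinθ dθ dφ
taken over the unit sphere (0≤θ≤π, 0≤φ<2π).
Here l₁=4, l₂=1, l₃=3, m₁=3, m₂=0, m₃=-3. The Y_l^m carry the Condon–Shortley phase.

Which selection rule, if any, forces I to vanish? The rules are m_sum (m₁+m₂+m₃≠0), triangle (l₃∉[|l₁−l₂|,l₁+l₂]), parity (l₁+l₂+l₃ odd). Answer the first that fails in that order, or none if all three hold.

azimuthal sum: 3 + 0 − 3 = 0  ✓
3 ≤ 3 ≤ 5 (triangle on l)  ✓
L = 4 + 1 + 3 = 8 (even)  ✓

none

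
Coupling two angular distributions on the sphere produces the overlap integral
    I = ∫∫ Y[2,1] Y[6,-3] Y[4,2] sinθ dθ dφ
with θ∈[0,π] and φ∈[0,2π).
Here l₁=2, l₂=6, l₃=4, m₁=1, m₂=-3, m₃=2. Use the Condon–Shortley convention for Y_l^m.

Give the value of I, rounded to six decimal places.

-0.252474

Checks pass: Σm=0; 12 even; l₃=4∈[4,8].
(2·2+1)(2·6+1)(2·4+1) = 585
Δ: 4! 0! 8! / 13! → 1/6435
sum: t=2:+1/2304 = 1/2304
3j²(2 6 4; 0 0 0) = Δ·Π!·Σ² = 5/143  (sign +1)
sum: t=1:−1/8640 = -1/8640
3j²(2 6 4; 1 -3 2) = Δ·Π!·Σ² = 28/715  (sign -1)
combine: 4πI² = 585·5/143·28/715 = 1260/1573
take √, sign -1: I = -0.25247360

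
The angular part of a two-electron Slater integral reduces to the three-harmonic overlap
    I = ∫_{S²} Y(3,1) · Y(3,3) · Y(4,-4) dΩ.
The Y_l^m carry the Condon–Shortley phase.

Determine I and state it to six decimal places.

Rules hold: Σm=0, L=10 even, 0≤4≤6.
N = 7·7·9 = 441
Δ = 2!·4!·4!/11! = 1/34650
Racah Σ t=0..2: t=0:+1/72 t=1:−1/16 t=2:+1/72 = -5/144
⇒ 3j(3 3 4; 0 0 0)² = 2/77, sgn -1
Racah Σ t=2..2: t=2:+1/1152 = 1/1152
⇒ 3j(3 3 4; 1 3 -4)² = 1/33, sgn +1
4πI² = N·(3j₀)²·(3jₘ)² = 42/121
I = -1·√(0.347107/4π) = -0.16619847

-0.166198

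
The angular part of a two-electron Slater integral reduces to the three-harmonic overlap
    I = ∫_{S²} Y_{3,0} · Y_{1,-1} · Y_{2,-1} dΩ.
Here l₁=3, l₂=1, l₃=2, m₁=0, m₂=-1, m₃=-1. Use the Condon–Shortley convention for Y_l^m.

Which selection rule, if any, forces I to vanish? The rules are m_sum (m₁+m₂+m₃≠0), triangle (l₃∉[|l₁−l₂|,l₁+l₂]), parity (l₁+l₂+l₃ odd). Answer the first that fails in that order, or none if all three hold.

azimuthal sum: 0 − 1 − 1 = -2  ✗
2 ≤ 2 ≤ 4 (triangle on l)
L = 3 + 1 + 2 = 6 (even)

m_sum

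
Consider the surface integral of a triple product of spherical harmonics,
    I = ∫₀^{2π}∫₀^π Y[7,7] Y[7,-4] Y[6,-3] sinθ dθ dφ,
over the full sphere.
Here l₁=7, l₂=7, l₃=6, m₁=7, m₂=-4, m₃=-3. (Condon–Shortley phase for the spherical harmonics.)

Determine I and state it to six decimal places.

m-sum 0 ✓  L=20 even ✓  0≤6≤14 ✓
Π(2lᵢ+1) = 15×15×13 = 2925
triangle coeff Δ(7,7,6) = 1/2444321880
Σ_t [1,7]: t=1:−1/2612736000 t=2:+1/20736000 t=3:−1/1658880 t=4:+1/746496 t=5:−1/1658880 t=6:+1/20736000 t=7:−1/2612736000 = 1/4354560
(3j)²=1000/138567 [(7 7 6; 0 0 0)], sign=+1
Σ_t [0,0]: t=0:+1/1045094400 = 1/1045094400
(3j)²=11/646 [(7 7 6; 7 -4 -3)], sign=-1
⇒ 4πI² = 37500/104329
I = (-1)√(37500/104329/(4π)) = -0.16912514

-0.169125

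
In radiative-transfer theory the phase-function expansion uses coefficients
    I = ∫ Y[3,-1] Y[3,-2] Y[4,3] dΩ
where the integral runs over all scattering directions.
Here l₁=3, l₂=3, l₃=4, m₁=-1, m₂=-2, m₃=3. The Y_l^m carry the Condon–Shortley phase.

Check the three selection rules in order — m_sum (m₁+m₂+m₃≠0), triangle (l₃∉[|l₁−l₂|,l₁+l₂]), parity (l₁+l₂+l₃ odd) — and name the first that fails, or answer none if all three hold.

azimuthal sum: -1 − 2 + 3 = 0  ✓
0 ≤ 4 ≤ 6 (triangle on l)  ✓
L = 3 + 3 + 4 = 10 (even)  ✓

none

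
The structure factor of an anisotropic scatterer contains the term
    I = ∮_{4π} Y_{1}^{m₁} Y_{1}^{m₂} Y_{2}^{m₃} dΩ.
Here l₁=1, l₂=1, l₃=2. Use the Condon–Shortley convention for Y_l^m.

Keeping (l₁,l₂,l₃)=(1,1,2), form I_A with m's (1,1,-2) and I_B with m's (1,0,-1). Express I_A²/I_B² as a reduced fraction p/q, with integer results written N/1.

l's match ⇒ only the (l;m) 3-j factors differ between A and B.
A: triangle coeff Δ(1,1,2) = 1/30; Σ_t [0,0]: t=0:+1/4 = 1/4; (3j)²=1/5 [(1 1 2; 1 1 -2)], sign=+1
B: triangle coeff Δ(1,1,2) = 1/30; Σ_t [0,0]: t=0:+1/2 = 1/2; (3j)²=1/10 [(1 1 2; 1 0 -1)], sign=-1
I_A²/I_B² = (1/5)/(1/10) = 2/1

2/1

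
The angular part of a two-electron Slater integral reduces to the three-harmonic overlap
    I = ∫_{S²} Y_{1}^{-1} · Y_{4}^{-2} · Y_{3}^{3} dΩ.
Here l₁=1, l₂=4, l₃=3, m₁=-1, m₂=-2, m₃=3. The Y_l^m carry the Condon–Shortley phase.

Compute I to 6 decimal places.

Rules hold: Σm=0, L=8 even, 3≤3≤5.
N = 3·9·7 = 189
Δ = 2!·0!·6!/9! = 1/252
Racah Σ t=1..1: t=1:−1/36 = -1/36
⇒ 3j(1 4 3; 0 0 0)² = 4/63, sgn +1
Racah Σ t=2..2: t=2:+1/1440 = 1/1440
⇒ 3j(1 4 3; -1 -2 3)² = 1/252, sgn +1
4πI² = N·(3j₀)²·(3jₘ)² = 1/21
I = +1·√(0.047619/4π) = 0.06155813

0.061558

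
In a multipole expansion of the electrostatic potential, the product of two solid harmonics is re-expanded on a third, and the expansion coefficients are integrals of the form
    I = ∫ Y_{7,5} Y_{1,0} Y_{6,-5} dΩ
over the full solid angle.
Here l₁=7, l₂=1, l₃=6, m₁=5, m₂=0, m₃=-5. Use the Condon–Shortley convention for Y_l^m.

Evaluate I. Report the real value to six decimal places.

m-sum 0 ✓  L=14 even ✓  6≤6≤8 ✓
Π(2lᵢ+1) = 15×3×13 = 585
triangle coeff Δ(7,1,6) = 1/1365
Σ_t [1,1]: t=1:−1/518400 = -1/518400
(3j)²=7/195 [(7 1 6; 0 0 0)], sign=-1
Σ_t [1,1]: t=1:−1/39916800 = -1/39916800
(3j)²=8/455 [(7 1 6; 5 0 -5)], sign=+1
⇒ 4πI² = 24/65
I = (-1)√(24/65/(4π)) = -0.17141310

-0.171413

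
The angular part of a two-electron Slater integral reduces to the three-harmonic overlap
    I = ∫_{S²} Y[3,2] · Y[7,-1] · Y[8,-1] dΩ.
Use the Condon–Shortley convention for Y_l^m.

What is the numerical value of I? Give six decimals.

Rules hold: Σm=0, L=18 even, 4≤8≤10.
N = 7·15·17 = 1785
Δ = 2!·4!·12!/19! = 1/5290740
Racah Σ t=0..2: t=0:+1/7257600 t=1:−1/2073600 t=2:+1/7257600 = -1/4838400
⇒ 3j(3 7 8; 0 0 0)² = 252/20995, sgn -1
Racah Σ t=0..1: t=0:+1/6220800 t=1:−1/14515200 = 1/10886400
⇒ 3j(3 7 8; 2 -1 -1)² = 128/12597, sgn -1
4πI² = N·(3j₀)²·(3jₘ)² = 225792/1037153
I = +1·√(0.217704/4π) = 0.13162183

0.131622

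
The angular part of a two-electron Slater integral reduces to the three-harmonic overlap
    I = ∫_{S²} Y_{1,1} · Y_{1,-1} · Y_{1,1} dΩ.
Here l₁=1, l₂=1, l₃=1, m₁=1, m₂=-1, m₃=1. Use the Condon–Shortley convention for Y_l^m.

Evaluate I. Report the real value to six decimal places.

Σmᵢ = 1 ≠ 0, so the φ-integral vanishes; I = 0

0.000000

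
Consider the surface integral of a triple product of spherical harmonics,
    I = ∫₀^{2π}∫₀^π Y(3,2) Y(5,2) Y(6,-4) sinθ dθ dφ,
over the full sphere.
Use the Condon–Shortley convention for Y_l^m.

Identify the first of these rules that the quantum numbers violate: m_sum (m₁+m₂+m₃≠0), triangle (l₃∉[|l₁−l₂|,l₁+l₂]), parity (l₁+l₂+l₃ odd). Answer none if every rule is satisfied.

azimuthal sum: 2 + 2 − 4 = 0  ✓
2 ≤ 6 ≤ 8 (triangle on l)  ✓
L = 3 + 5 + 6 = 14 (even)  ✓

none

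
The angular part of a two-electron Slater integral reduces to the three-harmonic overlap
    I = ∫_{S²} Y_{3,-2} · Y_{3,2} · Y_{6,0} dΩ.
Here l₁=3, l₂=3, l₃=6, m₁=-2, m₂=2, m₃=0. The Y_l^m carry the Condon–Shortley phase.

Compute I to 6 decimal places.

Rules hold: Σm=0, L=12 even, 0≤6≤6.
N = 7·7·13 = 637
Δ = 0!·6!·6!/13! = 1/12012
Racah Σ t=0..0: t=0:+1/1296 = 1/1296
⇒ 3j(3 3 6; 0 0 0)² = 100/3003, sgn +1
Racah Σ t=0..0: t=0:+1/14400 = 1/14400
⇒ 3j(3 3 6; -2 2 0)² = 3/1001, sgn +1
4πI² = N·(3j₀)²·(3jₘ)² = 100/1573
I = +1·√(0.0635728/4π) = 0.07112638

0.071126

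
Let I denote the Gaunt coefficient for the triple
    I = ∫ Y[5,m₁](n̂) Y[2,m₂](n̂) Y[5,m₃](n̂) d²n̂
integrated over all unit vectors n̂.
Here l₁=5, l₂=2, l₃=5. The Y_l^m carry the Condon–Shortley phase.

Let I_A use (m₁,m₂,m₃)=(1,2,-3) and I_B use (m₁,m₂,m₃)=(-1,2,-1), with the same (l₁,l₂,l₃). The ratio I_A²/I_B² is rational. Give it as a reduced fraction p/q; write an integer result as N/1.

56/75

Shared (l₁,l₂,l₃)=(5,2,5): N and (l;000)² cancel in I_A²/I_B².
A: Δ = 2!·8!·2!/13! = 1/38610; Racah Σ t=2..2: t=2:+1/5760 = 1/5760; ⇒ 3j(5 2 5; 1 2 -3)² = 56/2145, sgn +1
B: Δ = 2!·8!·2!/13! = 1/38610; Racah Σ t=2..2: t=2:+1/2304 = 1/2304; ⇒ 3j(5 2 5; -1 2 -1)² = 5/143, sgn +1
I_A²/I_B² = (56/2145)/(5/143) = 56/75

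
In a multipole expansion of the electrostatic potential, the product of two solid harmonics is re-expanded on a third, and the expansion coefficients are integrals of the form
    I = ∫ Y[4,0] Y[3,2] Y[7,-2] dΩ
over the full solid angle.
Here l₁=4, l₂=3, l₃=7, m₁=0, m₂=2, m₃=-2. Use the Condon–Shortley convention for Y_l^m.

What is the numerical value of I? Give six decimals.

Checks pass: Σm=0; 14 even; l₃=7∈[1,7].
(2·4+1)(2·3+1)(2·7+1) = 945
Δ: 0! 8! 6! / 15! → 1/45045
sum: t=0:+1/20736 = 1/20736
3j²(4 3 7; 0 0 0) = Δ·Π!·Σ² = 35/1287  (sign -1)
sum: t=0:+1/69120 = 1/69120
3j²(4 3 7; 0 2 -2) = Δ·Π!·Σ² = 2/143  (sign -1)
combine: 4πI² = 945·35/1287·2/143 = 7350/20449
take √, sign +1: I = 0.16912301

0.169123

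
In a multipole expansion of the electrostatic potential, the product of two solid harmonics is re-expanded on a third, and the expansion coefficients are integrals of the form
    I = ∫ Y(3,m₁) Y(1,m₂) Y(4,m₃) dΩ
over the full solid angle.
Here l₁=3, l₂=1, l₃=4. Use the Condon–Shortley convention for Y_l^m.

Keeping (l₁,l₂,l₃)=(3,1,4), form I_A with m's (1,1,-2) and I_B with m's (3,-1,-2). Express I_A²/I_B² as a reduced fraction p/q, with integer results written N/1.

15/1

Same 3,1,4: normalisation and zero-m 3j drop out of the ratio.
A: Δ: 0! 6! 2! / 9! → 1/252; sum: t=0:+1/96 = 1/96; 3j²(3 1 4; 1 1 -2) = Δ·Π!·Σ² = 5/84  (sign +1)
B: Δ: 0! 6! 2! / 9! → 1/252; sum: t=0:+1/1440 = 1/1440; 3j²(3 1 4; 3 -1 -2) = Δ·Π!·Σ² = 1/252  (sign +1)
I_A²/I_B² = (5/84)/(1/252) = 15/1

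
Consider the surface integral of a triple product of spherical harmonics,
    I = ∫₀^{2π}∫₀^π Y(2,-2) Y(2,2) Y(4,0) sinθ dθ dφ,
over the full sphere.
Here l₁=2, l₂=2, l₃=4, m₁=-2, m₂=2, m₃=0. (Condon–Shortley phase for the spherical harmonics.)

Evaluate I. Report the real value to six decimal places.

Rules hold: Σm=0, L=8 even, 0≤4≤4.
N = 5·5·9 = 225
Δ = 0!·4!·4!/9! = 1/630
Racah Σ t=0..0: t=0:+1/16 = 1/16
⇒ 3j(2 2 4; 0 0 0)² = 2/35, sgn +1
Racah Σ t=0..0: t=0:+1/576 = 1/576
⇒ 3j(2 2 4; -2 2 0)² = 1/630, sgn +1
4πI² = N·(3j₀)²·(3jₘ)² = 1/49
I = +1·√(0.0204082/4π) = 0.04029926

0.040299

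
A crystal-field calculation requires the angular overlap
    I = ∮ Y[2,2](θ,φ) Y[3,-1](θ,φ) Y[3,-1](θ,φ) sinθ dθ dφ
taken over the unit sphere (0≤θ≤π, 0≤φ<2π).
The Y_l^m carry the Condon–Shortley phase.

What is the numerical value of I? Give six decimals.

0.206013

Checks pass: Σm=0; 8 even; l₃=3∈[1,5].
(2·2+1)(2·3+1)(2·3+1) = 245
Δ: 2! 2! 4! / 9! → 1/3780
sum: t=0:+1/24 t=1:−1/4 t=2:+1/24 = -1/6
3j²(2 3 3; 0 0 0) = Δ·Π!·Σ² = 4/105  (sign +1)
sum: t=0:+1/16 = 1/16
3j²(2 3 3; 2 -1 -1) = Δ·Π!·Σ² = 2/35  (sign +1)
combine: 4πI² = 245·4/105·2/35 = 8/15
take √, sign +1: I = 0.20601291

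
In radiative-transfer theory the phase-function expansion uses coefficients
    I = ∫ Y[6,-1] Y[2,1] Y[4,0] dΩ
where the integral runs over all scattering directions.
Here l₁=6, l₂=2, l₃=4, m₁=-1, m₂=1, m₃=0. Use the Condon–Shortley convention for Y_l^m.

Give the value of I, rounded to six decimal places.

Checks pass: Σm=0; 12 even; l₃=4∈[4,8].
(2·6+1)(2·2+1)(2·4+1) = 585
Δ: 4! 8! 0! / 13! → 1/6435
sum: t=2:+1/2304 = 1/2304
3j²(6 2 4; 0 0 0) = Δ·Π!·Σ² = 5/143  (sign +1)
sum: t=3:−1/3456 = -1/3456
3j²(6 2 4; -1 1 0) = Δ·Π!·Σ² = 35/1287  (sign -1)
combine: 4πI² = 585·5/143·35/1287 = 875/1573
take √, sign -1: I = -0.21039467

-0.210395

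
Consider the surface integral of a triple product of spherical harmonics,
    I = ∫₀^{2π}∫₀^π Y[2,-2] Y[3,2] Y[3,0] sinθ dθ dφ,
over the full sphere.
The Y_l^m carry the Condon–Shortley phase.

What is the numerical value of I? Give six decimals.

Rules hold: Σm=0, L=8 even, 1≤3≤5.
N = 5·7·7 = 245
Δ = 2!·2!·4!/9! = 1/3780
Racah Σ t=0..2: t=0:+1/24 t=1:−1/4 t=2:+1/24 = -1/6
⇒ 3j(2 3 3; 0 0 0)² = 4/105, sgn +1
Racah Σ t=2..2: t=2:+1/24 = 1/24
⇒ 3j(2 3 3; -2 2 0)² = 1/21, sgn -1
4πI² = N·(3j₀)²·(3jₘ)² = 4/9
I = -1·√(0.444444/4π) = -0.18806319

-0.188063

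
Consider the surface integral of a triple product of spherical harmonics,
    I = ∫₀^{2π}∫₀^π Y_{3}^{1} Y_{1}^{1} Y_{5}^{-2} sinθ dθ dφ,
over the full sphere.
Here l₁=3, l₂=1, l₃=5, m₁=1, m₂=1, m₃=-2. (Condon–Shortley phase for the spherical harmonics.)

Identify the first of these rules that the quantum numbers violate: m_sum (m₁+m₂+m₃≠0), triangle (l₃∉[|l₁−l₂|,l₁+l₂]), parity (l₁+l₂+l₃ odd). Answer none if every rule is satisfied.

triangle

m₁+m₂+m₃ = 1 + 1 − 2 = 0  ✓
triangle: |3−1|=2 ≤ l₃=5 ≤ 3+1=4  ✗
parity: l₁+l₂+l₃ = 9 is odd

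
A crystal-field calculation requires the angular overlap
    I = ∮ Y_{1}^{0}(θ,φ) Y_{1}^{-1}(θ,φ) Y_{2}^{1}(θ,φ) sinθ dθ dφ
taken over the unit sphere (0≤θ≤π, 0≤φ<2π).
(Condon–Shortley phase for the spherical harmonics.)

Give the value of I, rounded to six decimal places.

-0.218510

Checks pass: Σm=0; 4 even; l₃=2∈[0,2].
(2·1+1)(2·1+1)(2·2+1) = 45
Δ: 0! 2! 2! / 5! → 1/30
sum: t=0:+1/1 = 1/1
3j²(1 1 2; 0 0 0) = Δ·Π!·Σ² = 2/15  (sign +1)
sum: t=0:+1/2 = 1/2
3j²(1 1 2; 0 -1 1) = Δ·Π!·Σ² = 1/10  (sign -1)
combine: 4πI² = 45·2/15·1/10 = 3/5
take √, sign -1: I = -0.21850969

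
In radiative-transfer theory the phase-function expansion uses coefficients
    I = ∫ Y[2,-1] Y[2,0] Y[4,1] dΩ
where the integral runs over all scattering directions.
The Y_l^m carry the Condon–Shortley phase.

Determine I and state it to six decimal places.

-0.220728

m-sum 0 ✓  L=8 even ✓  0≤4≤4 ✓
Π(2lᵢ+1) = 5×5×9 = 225
triangle coeff Δ(2,2,4) = 1/630
Σ_t [0,0]: t=0:+1/16 = 1/16
(3j)²=2/35 [(2 2 4; 0 0 0)], sign=+1
Σ_t [0,0]: t=0:+1/24 = 1/24
(3j)²=1/21 [(2 2 4; -1 0 1)], sign=-1
⇒ 4πI² = 30/49
I = (-1)√(30/49/(4π)) = -0.22072812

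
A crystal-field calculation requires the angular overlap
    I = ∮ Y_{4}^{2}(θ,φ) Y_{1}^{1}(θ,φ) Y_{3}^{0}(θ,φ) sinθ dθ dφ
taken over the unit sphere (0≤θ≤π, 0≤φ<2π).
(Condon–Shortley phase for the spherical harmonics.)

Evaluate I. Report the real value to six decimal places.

m-sum = 2 + 1 + 0 = 3 ≠ 0 ⇒ I = 0

0.000000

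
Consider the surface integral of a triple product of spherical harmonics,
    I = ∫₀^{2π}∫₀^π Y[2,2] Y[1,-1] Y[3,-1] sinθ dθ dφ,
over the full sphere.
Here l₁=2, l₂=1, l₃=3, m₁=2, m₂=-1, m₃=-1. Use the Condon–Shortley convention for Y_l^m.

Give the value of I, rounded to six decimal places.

-0.082589

Checks pass: Σm=0; 6 even; l₃=3∈[1,3].
(2·2+1)(2·1+1)(2·3+1) = 105
Δ: 0! 4! 2! / 7! → 1/105
sum: t=0:+1/4 = 1/4
3j²(2 1 3; 0 0 0) = Δ·Π!·Σ² = 3/35  (sign -1)
sum: t=0:+1/48 = 1/48
3j²(2 1 3; 2 -1 -1) = Δ·Π!·Σ² = 1/105  (sign +1)
combine: 4πI² = 105·3/35·1/105 = 3/35
take √, sign -1: I = -0.08258890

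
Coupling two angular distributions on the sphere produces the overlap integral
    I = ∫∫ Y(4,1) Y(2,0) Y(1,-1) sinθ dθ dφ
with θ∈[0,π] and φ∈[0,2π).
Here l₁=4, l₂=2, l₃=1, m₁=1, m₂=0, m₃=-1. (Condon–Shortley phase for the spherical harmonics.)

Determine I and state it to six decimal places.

|4−2|≤1≤4+2 violated ⇒ I = 0

0.000000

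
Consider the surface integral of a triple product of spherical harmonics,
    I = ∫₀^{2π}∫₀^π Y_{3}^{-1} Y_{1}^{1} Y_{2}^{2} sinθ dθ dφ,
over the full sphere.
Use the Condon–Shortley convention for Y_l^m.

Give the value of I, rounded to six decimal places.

m-sum = -1 + 1 + 2 = 2 ≠ 0 ⇒ I = 0

0.000000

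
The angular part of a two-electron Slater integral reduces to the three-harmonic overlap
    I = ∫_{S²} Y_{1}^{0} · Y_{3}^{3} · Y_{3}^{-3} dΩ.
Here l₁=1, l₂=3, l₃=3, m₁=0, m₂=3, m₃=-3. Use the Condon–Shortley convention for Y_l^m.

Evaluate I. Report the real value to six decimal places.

0.000000

l₁+l₂+l₃=7 is odd: 3j(l;000)=0 ⇒ I=0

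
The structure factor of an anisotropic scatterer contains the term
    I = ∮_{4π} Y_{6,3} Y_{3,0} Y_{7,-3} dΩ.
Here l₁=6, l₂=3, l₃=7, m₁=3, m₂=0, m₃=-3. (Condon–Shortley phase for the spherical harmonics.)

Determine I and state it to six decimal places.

-0.008134

m-sum 0 ✓  L=16 even ✓  3≤7≤9 ✓
Π(2lᵢ+1) = 13×7×15 = 1365
triangle coeff Δ(6,3,7) = 1/2042040
Σ_t [0,2]: t=0:+1/207360 t=1:−1/57600 t=2:+1/207360 = -1/129600
(3j)²=168/12155 [(6 3 7; 0 0 0)], sign=+1
Σ_t [0,2]: t=0:+1/362880 t=1:−1/322560 t=2:+1/4354560 = -1/8709120
(3j)²=3/68068 [(6 3 7; 3 0 -3)], sign=-1
⇒ 4πI² = 378/454597
I = (-1)√(378/454597/(4π)) = -0.00813444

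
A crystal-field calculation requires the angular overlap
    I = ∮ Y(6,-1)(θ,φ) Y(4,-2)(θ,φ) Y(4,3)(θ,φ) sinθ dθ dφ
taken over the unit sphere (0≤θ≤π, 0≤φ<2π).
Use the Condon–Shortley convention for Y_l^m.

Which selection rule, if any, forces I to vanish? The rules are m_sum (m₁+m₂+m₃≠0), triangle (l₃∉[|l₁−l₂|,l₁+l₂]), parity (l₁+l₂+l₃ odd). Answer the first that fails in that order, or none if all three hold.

none

azimuthal sum: -1 − 2 + 3 = 0  ✓
2 ≤ 4 ≤ 10 (triangle on l)  ✓
L = 6 + 4 + 4 = 14 (even)  ✓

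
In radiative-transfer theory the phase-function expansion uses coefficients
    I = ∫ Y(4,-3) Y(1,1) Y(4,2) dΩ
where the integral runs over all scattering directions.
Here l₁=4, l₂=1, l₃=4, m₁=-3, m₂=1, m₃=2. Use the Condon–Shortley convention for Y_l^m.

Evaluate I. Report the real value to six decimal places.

0.000000

Σlᵢ=9 odd — θ-integrand is odd under cosθ→−cosθ; I=0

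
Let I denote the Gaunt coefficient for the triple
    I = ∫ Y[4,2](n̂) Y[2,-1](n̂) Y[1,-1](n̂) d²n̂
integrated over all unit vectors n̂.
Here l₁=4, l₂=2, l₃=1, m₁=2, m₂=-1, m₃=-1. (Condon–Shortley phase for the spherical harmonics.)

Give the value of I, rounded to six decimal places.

0.000000

l₃=1 ∉ [2,6] — triangle fails ⇒ I = 0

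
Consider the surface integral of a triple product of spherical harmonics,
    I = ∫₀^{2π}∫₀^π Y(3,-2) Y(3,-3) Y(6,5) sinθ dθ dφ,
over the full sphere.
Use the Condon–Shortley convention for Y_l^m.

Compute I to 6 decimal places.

m-sum 0 ✓  L=12 even ✓  0≤6≤6 ✓
Π(2lᵢ+1) = 7×7×13 = 637
triangle coeff Δ(3,3,6) = 1/12012
Σ_t [0,0]: t=0:+1/1296 = 1/1296
(3j)²=100/3003 [(3 3 6; 0 0 0)], sign=+1
Σ_t [0,0]: t=0:+1/86400 = 1/86400
(3j)²=1/26 [(3 3 6; -2 -3 5)], sign=-1
⇒ 4πI² = 350/429
I = (-1)√(350/429/(4π)) = -0.25480060

-0.254801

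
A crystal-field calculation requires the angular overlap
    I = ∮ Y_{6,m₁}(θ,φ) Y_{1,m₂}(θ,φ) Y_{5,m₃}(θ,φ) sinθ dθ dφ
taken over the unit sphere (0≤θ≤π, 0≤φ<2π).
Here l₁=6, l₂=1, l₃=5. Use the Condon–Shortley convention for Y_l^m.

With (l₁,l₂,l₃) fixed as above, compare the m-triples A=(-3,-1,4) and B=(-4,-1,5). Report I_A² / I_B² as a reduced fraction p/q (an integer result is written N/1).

Same 6,1,5: normalisation and zero-m 3j drop out of the ratio.
A: Δ: 2! 10! 0! / 13! → 1/858; sum: t=0:+1/725760 = 1/725760; 3j²(6 1 5; -3 -1 4) = Δ·Π!·Σ² = 1/286  (sign -1)
B: Δ: 2! 10! 0! / 13! → 1/858; sum: t=0:+1/7257600 = 1/7257600; 3j²(6 1 5; -4 -1 5) = Δ·Π!·Σ² = 1/858  (sign +1)
I_A²/I_B² = (1/286)/(1/858) = 3/1

3/1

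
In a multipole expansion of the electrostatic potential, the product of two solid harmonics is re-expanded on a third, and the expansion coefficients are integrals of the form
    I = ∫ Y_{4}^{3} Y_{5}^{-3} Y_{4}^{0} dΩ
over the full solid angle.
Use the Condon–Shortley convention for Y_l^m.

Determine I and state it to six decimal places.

l₁+l₂+l₃=13 is odd: 3j(l;000)=0 ⇒ I=0

0.000000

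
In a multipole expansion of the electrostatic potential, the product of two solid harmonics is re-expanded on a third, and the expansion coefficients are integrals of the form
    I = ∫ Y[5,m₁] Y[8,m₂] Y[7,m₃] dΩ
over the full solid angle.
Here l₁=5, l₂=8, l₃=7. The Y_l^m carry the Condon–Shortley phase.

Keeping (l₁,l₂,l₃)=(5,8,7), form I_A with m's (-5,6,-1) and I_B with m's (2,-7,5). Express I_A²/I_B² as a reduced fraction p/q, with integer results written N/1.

675/11

Same 5,8,7: normalisation and zero-m 3j drop out of the ratio.
A: Δ: 6! 4! 10! / 21! → 1/814773960; sum: t=6:+1/1393459200 = 1/1393459200; 3j²(5 8 7; -5 6 -1) = Δ·Π!·Σ² = 15/1292  (sign +1)
B: Δ: 6! 4! 10! / 21! → 1/814773960; sum: t=0:+1/1567641600 t=1:−1/1741824000 = 1/15676416000; 3j²(5 8 7; 2 -7 5) = Δ·Π!·Σ² = 11/58140  (sign +1)
I_A²/I_B² = (15/1292)/(11/58140) = 675/11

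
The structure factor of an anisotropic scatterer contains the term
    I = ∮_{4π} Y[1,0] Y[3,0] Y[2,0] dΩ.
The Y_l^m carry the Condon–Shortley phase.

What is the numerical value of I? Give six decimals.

m-sum 0 ✓  L=6 even ✓  2≤2≤4 ✓
Π(2lᵢ+1) = 3×7×5 = 105
triangle coeff Δ(1,3,2) = 1/105
Σ_t [1,1]: t=1:−1/4 = -1/4
(3j)²=3/35 [(1 3 2; 0 0 0)], sign=-1
(m-triple is (0,0,0) — same symbol as above.)
⇒ 4πI² = 27/35
I = (+1)√(27/35/(4π)) = 0.24776670

0.247767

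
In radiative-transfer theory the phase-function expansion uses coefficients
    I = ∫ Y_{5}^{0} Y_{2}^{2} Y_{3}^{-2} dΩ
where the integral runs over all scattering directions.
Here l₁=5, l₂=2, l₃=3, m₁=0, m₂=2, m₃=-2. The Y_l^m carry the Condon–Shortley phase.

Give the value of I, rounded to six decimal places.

0.053579

Rules hold: Σm=0, L=10 even, 3≤3≤7.
N = 11·5·7 = 385
Δ = 4!·6!·0!/11! = 1/2310
Racah Σ t=2..2: t=2:+1/144 = 1/144
⇒ 3j(5 2 3; 0 0 0)² = 10/231, sgn -1
Racah Σ t=4..4: t=4:+1/2880 = 1/2880
⇒ 3j(5 2 3; 0 2 -2)² = 1/462, sgn -1
4πI² = N·(3j₀)²·(3jₘ)² = 25/693
I = +1·√(0.036075/4π) = 0.05357948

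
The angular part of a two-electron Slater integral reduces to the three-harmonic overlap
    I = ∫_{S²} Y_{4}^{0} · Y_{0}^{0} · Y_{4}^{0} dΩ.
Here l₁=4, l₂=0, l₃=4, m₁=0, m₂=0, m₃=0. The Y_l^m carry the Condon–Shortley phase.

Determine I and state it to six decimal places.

Checks pass: Σm=0; 8 even; l₃=4∈[4,4].
(2·4+1)(2·0+1)(2·4+1) = 81
Δ: 0! 8! 0! / 9! → 1/9
sum: t=0:+1/576 = 1/576
3j²(4 0 4; 0 0 0) = Δ·Π!·Σ² = 1/9  (sign +1)
(m-triple is (0,0,0) — same symbol as above.)
combine: 4πI² = 81·1/9·1/9 = 1/1
take √, sign +1: I = 0.28209479

0.282095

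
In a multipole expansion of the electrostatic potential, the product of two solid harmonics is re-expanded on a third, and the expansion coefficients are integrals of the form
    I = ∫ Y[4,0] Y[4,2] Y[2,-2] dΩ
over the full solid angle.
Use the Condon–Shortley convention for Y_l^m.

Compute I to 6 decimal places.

-0.190365

Rules hold: Σm=0, L=10 even, 0≤2≤8.
N = 9·9·5 = 405
Δ = 6!·2!·2!/11! = 1/13860
Racah Σ t=2..4: t=2:+1/192 t=3:−1/36 t=4:+1/192 = -5/288
⇒ 3j(4 4 2; 0 0 0)² = 20/693, sgn -1
Racah Σ t=4..4: t=4:+1/192 = 1/192
⇒ 3j(4 4 2; 0 2 -2)² = 3/77, sgn +1
4πI² = N·(3j₀)²·(3jₘ)² = 2700/5929
I = -1·√(0.455389/4π) = -0.19036462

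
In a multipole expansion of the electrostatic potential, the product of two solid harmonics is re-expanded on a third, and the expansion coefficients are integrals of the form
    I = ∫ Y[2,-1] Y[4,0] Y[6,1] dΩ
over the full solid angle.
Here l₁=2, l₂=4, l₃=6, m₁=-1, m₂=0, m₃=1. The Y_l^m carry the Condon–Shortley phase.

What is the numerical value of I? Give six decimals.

Rules hold: Σm=0, L=12 even, 2≤6≤6.
N = 5·9·13 = 585
Δ = 0!·4!·8!/13! = 1/6435
Racah Σ t=0..0: t=0:+1/2304 = 1/2304
⇒ 3j(2 4 6; 0 0 0)² = 5/143, sgn +1
Racah Σ t=0..0: t=0:+1/3456 = 1/3456
⇒ 3j(2 4 6; -1 0 1)² = 35/1287, sgn -1
4πI² = N·(3j₀)²·(3jₘ)² = 875/1573
I = -1·√(0.556262/4π) = -0.21039467

-0.210395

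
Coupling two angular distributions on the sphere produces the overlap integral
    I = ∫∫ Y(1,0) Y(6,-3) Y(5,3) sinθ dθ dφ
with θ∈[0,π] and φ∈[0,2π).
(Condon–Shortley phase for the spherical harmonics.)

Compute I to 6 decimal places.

-0.212310

Rules hold: Σm=0, L=12 even, 5≤5≤7.
N = 3·13·11 = 429
Δ = 2!·0!·10!/13! = 1/858
Racah Σ t=1..1: t=1:−1/14400 = -1/14400
⇒ 3j(1 6 5; 0 0 0)² = 6/143, sgn +1
Racah Σ t=1..1: t=1:−1/80640 = -1/80640
⇒ 3j(1 6 5; 0 -3 3)² = 9/286, sgn -1
4πI² = N·(3j₀)²·(3jₘ)² = 81/143
I = -1·√(0.566434/4π) = -0.21230956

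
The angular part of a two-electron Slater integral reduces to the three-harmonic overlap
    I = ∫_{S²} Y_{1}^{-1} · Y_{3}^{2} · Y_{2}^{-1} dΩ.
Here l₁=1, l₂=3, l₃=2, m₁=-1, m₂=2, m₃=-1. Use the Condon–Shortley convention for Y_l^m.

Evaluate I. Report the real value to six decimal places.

Rules hold: Σm=0, L=6 even, 2≤2≤4.
N = 3·7·5 = 105
Δ = 2!·0!·4!/7! = 1/105
Racah Σ t=1..1: t=1:−1/4 = -1/4
⇒ 3j(1 3 2; 0 0 0)² = 3/35, sgn -1
Racah Σ t=2..2: t=2:+1/12 = 1/12
⇒ 3j(1 3 2; -1 2 -1)² = 2/21, sgn -1
4πI² = N·(3j₀)²·(3jₘ)² = 6/7
I = +1·√(0.857143/4π) = 0.26116903

0.261169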